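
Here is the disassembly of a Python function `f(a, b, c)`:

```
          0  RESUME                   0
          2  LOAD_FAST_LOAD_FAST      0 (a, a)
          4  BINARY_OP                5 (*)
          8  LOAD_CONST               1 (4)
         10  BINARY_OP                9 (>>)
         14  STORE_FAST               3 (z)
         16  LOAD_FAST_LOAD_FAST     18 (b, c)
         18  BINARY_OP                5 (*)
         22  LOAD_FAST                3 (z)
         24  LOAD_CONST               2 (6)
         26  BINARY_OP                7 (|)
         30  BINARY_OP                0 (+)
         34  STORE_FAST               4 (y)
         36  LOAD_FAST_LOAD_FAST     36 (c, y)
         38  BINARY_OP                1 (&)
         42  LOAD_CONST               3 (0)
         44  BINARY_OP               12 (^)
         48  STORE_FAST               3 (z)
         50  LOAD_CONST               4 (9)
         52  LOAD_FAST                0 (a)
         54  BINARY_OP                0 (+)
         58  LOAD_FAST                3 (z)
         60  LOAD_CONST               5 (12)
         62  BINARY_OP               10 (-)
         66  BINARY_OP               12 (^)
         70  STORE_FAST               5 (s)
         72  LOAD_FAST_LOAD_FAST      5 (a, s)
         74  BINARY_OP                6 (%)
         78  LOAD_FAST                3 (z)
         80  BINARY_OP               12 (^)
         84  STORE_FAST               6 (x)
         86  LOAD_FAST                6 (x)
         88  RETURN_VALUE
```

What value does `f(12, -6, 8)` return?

LOAD_FAST_LOAD_FAST a,a → push 12,12. Stack: [12, 12]
BINARY_OP * → 12 * 12 = 144. Stack: [144]
LOAD_CONST → push 4. Stack: [144, 4]
BINARY_OP >> → 144 >> 4 = 9. Stack: [9]
STORE_FAST z → z=9. Stack: []
LOAD_FAST_LOAD_FAST b,c → push -6,8. Stack: [-6, 8]
BINARY_OP * → -6 * 8 = -48. Stack: [-48]
LOAD_FAST z → push 9. Stack: [-48, 9]
LOAD_CONST → push 6. Stack: [-48, 9, 6]
BINARY_OP | → 9 | 6 = 15. Stack: [-48, 15]
BINARY_OP + → -48 + 15 = -33. Stack: [-33]
STORE_FAST y → y=-33. Stack: []
LOAD_FAST_LOAD_FAST c,y → push 8,-33. Stack: [8, -33]
BINARY_OP & → 8 & -33 = 8. Stack: [8]
LOAD_CONST → push 0. Stack: [8, 0]
BINARY_OP ^ → 8 ^ 0 = 8. Stack: [8]
STORE_FAST z → z=8. Stack: []
LOAD_CONST → push 9. Stack: [9]
LOAD_FAST a → push 12. Stack: [9, 12]
BINARY_OP + → 9 + 12 = 21. Stack: [21]
LOAD_FAST z → push 8. Stack: [21, 8]
LOAD_CONST → push 12. Stack: [21, 8, 12]
BINARY_OP - → 8 - 12 = -4. Stack: [21, -4]
BINARY_OP ^ → 21 ^ -4 = -23. Stack: [-23]
STORE_FAST s → s=-23. Stack: []
LOAD_FAST_LOAD_FAST a,s → push 12,-23. Stack: [12, -23]
BINARY_OP % → 12 % -23 = -11. Stack: [-11]
LOAD_FAST z → push 8. Stack: [-11, 8]
BINARY_OP ^ → -11 ^ 8 = -3. Stack: [-3]
STORE_FAST x → x=-3. Stack: []
LOAD_FAST x → push -3. Stack: [-3]
RETURN_VALUE → return -3.

-3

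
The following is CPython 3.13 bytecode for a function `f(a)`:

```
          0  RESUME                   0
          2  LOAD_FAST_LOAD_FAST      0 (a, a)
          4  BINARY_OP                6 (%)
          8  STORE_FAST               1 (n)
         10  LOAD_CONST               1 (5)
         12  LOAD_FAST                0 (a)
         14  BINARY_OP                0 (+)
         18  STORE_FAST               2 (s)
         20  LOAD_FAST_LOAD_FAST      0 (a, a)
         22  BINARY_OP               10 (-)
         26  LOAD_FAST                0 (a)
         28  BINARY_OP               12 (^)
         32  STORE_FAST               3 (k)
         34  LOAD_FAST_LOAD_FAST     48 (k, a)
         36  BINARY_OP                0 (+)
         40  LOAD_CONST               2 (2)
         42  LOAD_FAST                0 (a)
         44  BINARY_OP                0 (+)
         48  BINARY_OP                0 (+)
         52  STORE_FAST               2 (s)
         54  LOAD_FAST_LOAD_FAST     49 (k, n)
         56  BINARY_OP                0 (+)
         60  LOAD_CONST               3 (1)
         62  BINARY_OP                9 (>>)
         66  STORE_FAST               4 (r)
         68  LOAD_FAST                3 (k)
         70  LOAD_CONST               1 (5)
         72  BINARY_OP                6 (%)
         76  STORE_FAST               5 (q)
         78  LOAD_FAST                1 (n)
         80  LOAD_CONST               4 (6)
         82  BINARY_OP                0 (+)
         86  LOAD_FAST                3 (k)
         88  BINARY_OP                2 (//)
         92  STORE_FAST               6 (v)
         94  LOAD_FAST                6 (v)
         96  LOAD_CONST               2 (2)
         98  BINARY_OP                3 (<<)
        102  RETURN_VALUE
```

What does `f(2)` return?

LOAD_FAST_LOAD_FAST a,a → push 2,2. Stack: [2, 2]
BINARY_OP % → 2 % 2 = 0. Stack: [0]
STORE_FAST n → n=0. Stack: []
LOAD_CONST → push 5. Stack: [5]
LOAD_FAST a → push 2. Stack: [5, 2]
BINARY_OP + → 5 + 2 = 7. Stack: [7]
STORE_FAST s → s=7. Stack: []
LOAD_FAST_LOAD_FAST a,a → push 2,2. Stack: [2, 2]
BINARY_OP - → 2 - 2 = 0. Stack: [0]
LOAD_FAST a → push 2. Stack: [0, 2]
BINARY_OP ^ → 0 ^ 2 = 2. Stack: [2]
STORE_FAST k → k=2. Stack: []
LOAD_FAST_LOAD_FAST k,a → push 2,2. Stack: [2, 2]
BINARY_OP + → 2 + 2 = 4. Stack: [4]
LOAD_CONST → push 2. Stack: [4, 2]
LOAD_FAST a → push 2. Stack: [4, 2, 2]
BINARY_OP + → 2 + 2 = 4. Stack: [4, 4]
BINARY_OP + → 4 + 4 = 8. Stack: [8]
STORE_FAST s → s=8. Stack: []
LOAD_FAST_LOAD_FAST k,n → push 2,0. Stack: [2, 0]
BINARY_OP + → 2 + 0 = 2. Stack: [2]
LOAD_CONST → push 1. Stack: [2, 1]
BINARY_OP >> → 2 >> 1 = 1. Stack: [1]
STORE_FAST r → r=1. Stack: []
LOAD_FAST k → push 2. Stack: [2]
LOAD_CONST → push 5. Stack: [2, 5]
BINARY_OP % → 2 % 5 = 2. Stack: [2]
STORE_FAST q → q=2. Stack: []
LOAD_FAST n → push 0. Stack: [0]
LOAD_CONST → push 6. Stack: [0, 6]
BINARY_OP + → 0 + 6 = 6. Stack: [6]
LOAD_FAST k → push 2. Stack: [6, 2]
BINARY_OP // → 6 // 2 = 3. Stack: [3]
STORE_FAST v → v=3. Stack: []
LOAD_FAST v → push 3. Stack: [3]
LOAD_CONST → push 2. Stack: [3, 2]
BINARY_OP << → 3 << 2 = 12. Stack: [12]
RETURN_VALUE → return 12.

12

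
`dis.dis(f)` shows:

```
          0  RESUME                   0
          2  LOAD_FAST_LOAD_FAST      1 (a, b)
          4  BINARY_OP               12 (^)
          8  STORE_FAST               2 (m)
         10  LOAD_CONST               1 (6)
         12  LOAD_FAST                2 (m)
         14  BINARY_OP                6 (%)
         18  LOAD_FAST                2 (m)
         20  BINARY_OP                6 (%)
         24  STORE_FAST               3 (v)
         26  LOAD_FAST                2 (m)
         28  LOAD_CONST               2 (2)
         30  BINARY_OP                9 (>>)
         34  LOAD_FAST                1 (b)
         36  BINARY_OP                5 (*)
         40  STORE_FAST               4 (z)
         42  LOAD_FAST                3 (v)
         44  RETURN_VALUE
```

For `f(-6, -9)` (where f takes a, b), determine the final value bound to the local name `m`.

13

LOAD_FAST_LOAD_FAST a,b → push -6,-9. Stack: [-6, -9]
BINARY_OP ^ → -6 ^ -9 = 13. Stack: [13]
STORE_FAST m → m=13. Stack: []
LOAD_CONST → push 6. Stack: [6]
LOAD_FAST m → push 13. Stack: [6, 13]
BINARY_OP % → 6 % 13 = 6. Stack: [6]
LOAD_FAST m → push 13. Stack: [6, 13]
BINARY_OP % → 6 % 13 = 6. Stack: [6]
STORE_FAST v → v=6. Stack: []
LOAD_FAST m → push 13. Stack: [13]
LOAD_CONST → push 2. Stack: [13, 2]
BINARY_OP >> → 13 >> 2 = 3. Stack: [3]
LOAD_FAST b → push -9. Stack: [3, -9]
BINARY_OP * → 3 * -9 = -27. Stack: [-27]
STORE_FAST z → z=-27. Stack: []
LOAD_FAST v → push 6. Stack: [6]
RETURN_VALUE → return 6.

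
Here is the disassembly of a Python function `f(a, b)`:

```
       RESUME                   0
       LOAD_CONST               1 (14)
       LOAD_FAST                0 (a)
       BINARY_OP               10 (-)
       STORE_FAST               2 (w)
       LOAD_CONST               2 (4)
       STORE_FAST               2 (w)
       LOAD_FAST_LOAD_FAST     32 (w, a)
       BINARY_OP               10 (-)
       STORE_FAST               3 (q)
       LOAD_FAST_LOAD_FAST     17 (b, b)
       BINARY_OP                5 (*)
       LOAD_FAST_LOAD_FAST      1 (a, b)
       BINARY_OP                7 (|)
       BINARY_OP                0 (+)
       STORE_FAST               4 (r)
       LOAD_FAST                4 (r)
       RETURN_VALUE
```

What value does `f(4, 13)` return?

182

LOAD_CONST → push 14. Stack: [14]
LOAD_FAST a → push 4. Stack: [14, 4]
BINARY_OP - → 14 - 4 = 10. Stack: [10]
STORE_FAST w → w=10. Stack: []
LOAD_CONST → push 4. Stack: [4]
STORE_FAST w → w=4. Stack: []
LOAD_FAST_LOAD_FAST w,a → push 4,4. Stack: [4, 4]
BINARY_OP - → 4 - 4 = 0. Stack: [0]
STORE_FAST q → q=0. Stack: []
LOAD_FAST_LOAD_FAST b,b → push 13,13. Stack: [13, 13]
BINARY_OP * → 13 * 13 = 169. Stack: [169]
LOAD_FAST_LOAD_FAST a,b → push 4,13. Stack: [169, 4, 13]
BINARY_OP | → 4 | 13 = 13. Stack: [169, 13]
BINARY_OP + → 169 + 13 = 182. Stack: [182]
STORE_FAST r → r=182. Stack: []
LOAD_FAST r → push 182. Stack: [182]
RETURN_VALUE → return 182.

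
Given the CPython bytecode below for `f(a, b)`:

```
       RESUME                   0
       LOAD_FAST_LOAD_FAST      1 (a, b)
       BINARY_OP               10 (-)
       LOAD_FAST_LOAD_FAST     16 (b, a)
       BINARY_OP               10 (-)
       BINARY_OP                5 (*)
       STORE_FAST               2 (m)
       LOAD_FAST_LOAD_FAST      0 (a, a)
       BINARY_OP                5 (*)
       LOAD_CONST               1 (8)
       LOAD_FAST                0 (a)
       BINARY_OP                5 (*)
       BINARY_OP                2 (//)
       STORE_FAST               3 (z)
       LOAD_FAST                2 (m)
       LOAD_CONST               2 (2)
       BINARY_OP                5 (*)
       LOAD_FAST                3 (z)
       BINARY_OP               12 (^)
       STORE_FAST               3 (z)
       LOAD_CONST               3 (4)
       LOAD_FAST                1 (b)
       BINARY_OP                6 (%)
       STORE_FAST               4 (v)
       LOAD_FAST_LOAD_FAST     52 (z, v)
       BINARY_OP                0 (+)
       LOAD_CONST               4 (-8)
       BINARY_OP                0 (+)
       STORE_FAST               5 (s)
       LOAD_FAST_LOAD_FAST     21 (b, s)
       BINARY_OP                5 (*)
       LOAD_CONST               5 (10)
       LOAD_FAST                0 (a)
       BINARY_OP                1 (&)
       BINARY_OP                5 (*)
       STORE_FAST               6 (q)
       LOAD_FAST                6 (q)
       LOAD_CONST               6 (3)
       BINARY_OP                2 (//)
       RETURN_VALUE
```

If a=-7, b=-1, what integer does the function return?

LOAD_FAST_LOAD_FAST a,b → push -7,-1. Stack: [-7, -1]
BINARY_OP - → -7 - -1 = -6. Stack: [-6]
LOAD_FAST_LOAD_FAST b,a → push -1,-7. Stack: [-6, -1, -7]
BINARY_OP - → -1 - -7 = 6. Stack: [-6, 6]
BINARY_OP * → -6 * 6 = -36. Stack: [-36]
STORE_FAST m → m=-36. Stack: []
LOAD_FAST_LOAD_FAST a,a → push -7,-7. Stack: [-7, -7]
BINARY_OP * → -7 * -7 = 49. Stack: [49]
LOAD_CONST → push 8. Stack: [49, 8]
LOAD_FAST a → push -7. Stack: [49, 8, -7]
BINARY_OP * → 8 * -7 = -56. Stack: [49, -56]
BINARY_OP // → 49 // -56 = -1. Stack: [-1]
STORE_FAST z → z=-1. Stack: []
LOAD_FAST m → push -36. Stack: [-36]
LOAD_CONST → push 2. Stack: [-36, 2]
BINARY_OP * → -36 * 2 = -72. Stack: [-72]
LOAD_FAST z → push -1. Stack: [-72, -1]
BINARY_OP ^ → -72 ^ -1 = 71. Stack: [71]
STORE_FAST z → z=71. Stack: []
LOAD_CONST → push 4. Stack: [4]
LOAD_FAST b → push -1. Stack: [4, -1]
BINARY_OP % → 4 % -1 = 0. Stack: [0]
STORE_FAST v → v=0. Stack: []
LOAD_FAST_LOAD_FAST z,v → push 71,0. Stack: [71, 0]
BINARY_OP + → 71 + 0 = 71. Stack: [71]
LOAD_CONST → push -8. Stack: [71, -8]
BINARY_OP + → 71 + -8 = 63. Stack: [63]
STORE_FAST s → s=63. Stack: []
LOAD_FAST_LOAD_FAST b,s → push -1,63. Stack: [-1, 63]
BINARY_OP * → -1 * 63 = -63. Stack: [-63]
LOAD_CONST → push 10. Stack: [-63, 10]
LOAD_FAST a → push -7. Stack: [-63, 10, -7]
BINARY_OP & → 10 & -7 = 8. Stack: [-63, 8]
BINARY_OP * → -63 * 8 = -504. Stack: [-504]
STORE_FAST q → q=-504. Stack: []
LOAD_FAST q → push -504. Stack: [-504]
LOAD_CONST → push 3. Stack: [-504, 3]
BINARY_OP // → -504 // 3 = -168. Stack: [-168]
RETURN_VALUE → return -168.

-168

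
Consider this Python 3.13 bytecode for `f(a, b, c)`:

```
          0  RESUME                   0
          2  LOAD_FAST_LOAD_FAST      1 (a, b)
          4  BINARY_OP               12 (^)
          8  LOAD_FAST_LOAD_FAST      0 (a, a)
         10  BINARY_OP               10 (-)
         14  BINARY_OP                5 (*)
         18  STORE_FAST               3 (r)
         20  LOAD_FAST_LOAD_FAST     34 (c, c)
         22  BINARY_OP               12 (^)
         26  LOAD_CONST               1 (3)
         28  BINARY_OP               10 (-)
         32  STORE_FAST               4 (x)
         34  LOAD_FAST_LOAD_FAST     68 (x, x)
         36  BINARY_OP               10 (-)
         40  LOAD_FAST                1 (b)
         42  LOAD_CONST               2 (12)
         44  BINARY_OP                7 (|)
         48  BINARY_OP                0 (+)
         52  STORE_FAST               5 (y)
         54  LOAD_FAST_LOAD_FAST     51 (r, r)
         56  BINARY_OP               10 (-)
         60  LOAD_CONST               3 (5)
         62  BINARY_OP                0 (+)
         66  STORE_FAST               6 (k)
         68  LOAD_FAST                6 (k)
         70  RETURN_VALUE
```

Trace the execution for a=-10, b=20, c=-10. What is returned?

LOAD_FAST_LOAD_FAST a,b → push -10,20. Stack: [-10, 20]
BINARY_OP ^ → -10 ^ 20 = -30. Stack: [-30]
LOAD_FAST_LOAD_FAST a,a → push -10,-10. Stack: [-30, -10, -10]
BINARY_OP - → -10 - -10 = 0. Stack: [-30, 0]
BINARY_OP * → -30 * 0 = 0. Stack: [0]
STORE_FAST r → r=0. Stack: []
LOAD_FAST_LOAD_FAST c,c → push -10,-10. Stack: [-10, -10]
BINARY_OP ^ → -10 ^ -10 = 0. Stack: [0]
LOAD_CONST → push 3. Stack: [0, 3]
BINARY_OP - → 0 - 3 = -3. Stack: [-3]
STORE_FAST x → x=-3. Stack: []
LOAD_FAST_LOAD_FAST x,x → push -3,-3. Stack: [-3, -3]
BINARY_OP - → -3 - -3 = 0. Stack: [0]
LOAD_FAST b → push 20. Stack: [0, 20]
LOAD_CONST → push 12. Stack: [0, 20, 12]
BINARY_OP | → 20 | 12 = 28. Stack: [0, 28]
BINARY_OP + → 0 + 28 = 28. Stack: [28]
STORE_FAST y → y=28. Stack: []
LOAD_FAST_LOAD_FAST r,r → push 0,0. Stack: [0, 0]
BINARY_OP - → 0 - 0 = 0. Stack: [0]
LOAD_CONST → push 5. Stack: [0, 5]
BINARY_OP + → 0 + 5 = 5. Stack: [5]
STORE_FAST k → k=5. Stack: []
LOAD_FAST k → push 5. Stack: [5]
RETURN_VALUE → return 5.

5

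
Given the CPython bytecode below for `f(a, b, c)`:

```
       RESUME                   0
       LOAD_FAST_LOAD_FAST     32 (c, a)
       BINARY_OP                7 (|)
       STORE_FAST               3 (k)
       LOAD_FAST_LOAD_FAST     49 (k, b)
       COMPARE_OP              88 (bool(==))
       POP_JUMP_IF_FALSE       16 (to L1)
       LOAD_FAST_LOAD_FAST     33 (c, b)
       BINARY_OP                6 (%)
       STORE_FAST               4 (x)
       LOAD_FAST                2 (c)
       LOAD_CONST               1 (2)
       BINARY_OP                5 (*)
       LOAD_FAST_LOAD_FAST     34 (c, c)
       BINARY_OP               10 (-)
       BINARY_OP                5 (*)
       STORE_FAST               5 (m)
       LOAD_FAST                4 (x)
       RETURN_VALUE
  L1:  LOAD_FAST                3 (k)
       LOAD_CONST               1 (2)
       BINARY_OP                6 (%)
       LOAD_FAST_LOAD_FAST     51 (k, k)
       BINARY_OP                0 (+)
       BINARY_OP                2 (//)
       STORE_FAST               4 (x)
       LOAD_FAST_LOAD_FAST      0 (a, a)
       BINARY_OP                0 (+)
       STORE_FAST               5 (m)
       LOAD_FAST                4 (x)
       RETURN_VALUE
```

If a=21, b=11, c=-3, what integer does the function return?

LOAD_FAST_LOAD_FAST c,a → push -3,21. Stack: [-3, 21]
BINARY_OP | → -3 | 21 = -3. Stack: [-3]
STORE_FAST k → k=-3. Stack: []
LOAD_FAST_LOAD_FAST k,b → push -3,11. Stack: [-3, 11]
COMPARE_OP bool(==) → -3 vs 11 = False. Stack: [False]
POP_JUMP_IF_FALSE → pop False; jump. Stack: []
LOAD_FAST k → push -3. Stack: [-3]
LOAD_CONST → push 2. Stack: [-3, 2]
BINARY_OP % → -3 % 2 = 1. Stack: [1]
LOAD_FAST_LOAD_FAST k,k → push -3,-3. Stack: [1, -3, -3]
BINARY_OP + → -3 + -3 = -6. Stack: [1, -6]
BINARY_OP // → 1 // -6 = -1. Stack: [-1]
STORE_FAST x → x=-1. Stack: []
LOAD_FAST_LOAD_FAST a,a → push 21,21. Stack: [21, 21]
BINARY_OP + → 21 + 21 = 42. Stack: [42]
STORE_FAST m → m=42. Stack: []
LOAD_FAST x → push -1. Stack: [-1]
RETURN_VALUE → return -1.

-1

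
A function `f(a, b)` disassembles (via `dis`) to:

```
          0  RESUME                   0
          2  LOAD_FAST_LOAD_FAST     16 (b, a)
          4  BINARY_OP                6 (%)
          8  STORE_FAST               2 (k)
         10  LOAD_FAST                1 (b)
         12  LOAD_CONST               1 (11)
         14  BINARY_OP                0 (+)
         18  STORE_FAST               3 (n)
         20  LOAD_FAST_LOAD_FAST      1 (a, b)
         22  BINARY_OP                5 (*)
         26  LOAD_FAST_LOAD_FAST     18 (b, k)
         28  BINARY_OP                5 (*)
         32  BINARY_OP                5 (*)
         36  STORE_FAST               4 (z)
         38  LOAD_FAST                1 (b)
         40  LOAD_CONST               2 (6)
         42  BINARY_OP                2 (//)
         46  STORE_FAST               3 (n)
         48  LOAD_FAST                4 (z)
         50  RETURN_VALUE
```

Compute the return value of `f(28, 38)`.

LOAD_FAST_LOAD_FAST b,a → push 38,28. Stack: [38, 28]
BINARY_OP % → 38 % 28 = 10. Stack: [10]
STORE_FAST k → k=10. Stack: []
LOAD_FAST b → push 38. Stack: [38]
LOAD_CONST → push 11. Stack: [38, 11]
BINARY_OP + → 38 + 11 = 49. Stack: [49]
STORE_FAST n → n=49. Stack: []
LOAD_FAST_LOAD_FAST a,b → push 28,38. Stack: [28, 38]
BINARY_OP * → 28 * 38 = 1064. Stack: [1064]
LOAD_FAST_LOAD_FAST b,k → push 38,10. Stack: [1064, 38, 10]
BINARY_OP * → 38 * 10 = 380. Stack: [1064, 380]
BINARY_OP * → 1064 * 380 = 404320. Stack: [404320]
STORE_FAST z → z=404320. Stack: []
LOAD_FAST b → push 38. Stack: [38]
LOAD_CONST → push 6. Stack: [38, 6]
BINARY_OP // → 38 // 6 = 6. Stack: [6]
STORE_FAST n → n=6. Stack: []
LOAD_FAST z → push 404320. Stack: [404320]
RETURN_VALUE → return 404320.

404320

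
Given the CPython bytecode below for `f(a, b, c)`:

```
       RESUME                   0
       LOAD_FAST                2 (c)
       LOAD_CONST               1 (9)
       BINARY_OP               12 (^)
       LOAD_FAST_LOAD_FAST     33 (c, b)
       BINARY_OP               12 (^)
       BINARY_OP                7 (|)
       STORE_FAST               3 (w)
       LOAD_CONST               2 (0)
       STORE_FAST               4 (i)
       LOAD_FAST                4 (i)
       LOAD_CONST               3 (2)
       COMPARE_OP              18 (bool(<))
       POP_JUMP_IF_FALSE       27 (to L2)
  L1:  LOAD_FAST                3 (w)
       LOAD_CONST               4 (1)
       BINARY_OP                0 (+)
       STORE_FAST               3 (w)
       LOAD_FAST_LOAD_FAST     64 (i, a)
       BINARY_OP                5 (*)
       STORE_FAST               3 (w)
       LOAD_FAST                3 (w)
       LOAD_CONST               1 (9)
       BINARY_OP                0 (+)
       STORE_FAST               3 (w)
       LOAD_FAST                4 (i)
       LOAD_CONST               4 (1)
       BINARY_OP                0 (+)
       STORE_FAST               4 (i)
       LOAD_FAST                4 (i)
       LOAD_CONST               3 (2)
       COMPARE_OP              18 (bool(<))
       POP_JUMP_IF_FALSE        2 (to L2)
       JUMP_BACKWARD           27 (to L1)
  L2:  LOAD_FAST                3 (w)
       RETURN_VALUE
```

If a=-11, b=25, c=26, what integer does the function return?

-2

LOAD_FAST c → push 26. Stack: [26]
LOAD_CONST → push 9. Stack: [26, 9]
BINARY_OP ^ → 26 ^ 9 = 19. Stack: [19]
LOAD_FAST_LOAD_FAST c,b → push 26,25. Stack: [19, 26, 25]
BINARY_OP ^ → 26 ^ 25 = 3. Stack: [19, 3]
BINARY_OP | → 19 | 3 = 19. Stack: [19]
STORE_FAST w → w=19. Stack: []
LOAD_CONST → push 0. Stack: [0]
STORE_FAST i → i=0. Stack: []
LOAD_FAST i → push 0. Stack: [0]
LOAD_CONST → push 2. Stack: [0, 2]
COMPARE_OP bool(<) → 0 vs 2 = True. Stack: [True]
POP_JUMP_IF_FALSE → pop True; no jump. Stack: []
LOAD_FAST w → push 19. Stack: [19]
LOAD_CONST → push 1. Stack: [19, 1]
BINARY_OP + → 19 + 1 = 20. Stack: [20]
STORE_FAST w → w=20. Stack: []
LOAD_FAST_LOAD_FAST i,a → push 0,-11. Stack: [0, -11]
BINARY_OP * → 0 * -11 = 0. Stack: [0]
STORE_FAST w → w=0. Stack: []
LOAD_FAST w → push 0. Stack: [0]
LOAD_CONST → push 9. Stack: [0, 9]
BINARY_OP + → 0 + 9 = 9. Stack: [9]
STORE_FAST w → w=9. Stack: []
LOAD_FAST i → push 0. Stack: [0]
LOAD_CONST → push 1. Stack: [0, 1]
BINARY_OP + → 0 + 1 = 1. Stack: [1]
STORE_FAST i → i=1. Stack: []
LOAD_FAST i → push 1. Stack: [1]
LOAD_CONST → push 2. Stack: [1, 2]
COMPARE_OP bool(<) → 1 vs 2 = True. Stack: [True]
POP_JUMP_IF_FALSE → pop True; no jump. Stack: []
LOAD_FAST w → push 9. Stack: [9]
LOAD_CONST → push 1. Stack: [9, 1]
BINARY_OP + → 9 + 1 = 10. Stack: [10]
STORE_FAST w → w=10. Stack: []
LOAD_FAST_LOAD_FAST i,a → push 1,-11. Stack: [1, -11]
BINARY_OP * → 1 * -11 = -11. Stack: [-11]
STORE_FAST w → w=-11. Stack: []
LOAD_FAST w → push -11. Stack: [-11]
LOAD_CONST → push 9. Stack: [-11, 9]
BINARY_OP + → -11 + 9 = -2. Stack: [-2]
STORE_FAST w → w=-2. Stack: []
LOAD_FAST i → push 1. Stack: [1]
LOAD_CONST → push 1. Stack: [1, 1]
BINARY_OP + → 1 + 1 = 2. Stack: [2]
STORE_FAST i → i=2. Stack: []
LOAD_FAST i → push 2. Stack: [2]
LOAD_CONST → push 2. Stack: [2, 2]
COMPARE_OP bool(<) → 2 vs 2 = False. Stack: [False]
POP_JUMP_IF_FALSE → pop False; jump. Stack: []
LOAD_FAST w → push -2. Stack: [-2]
RETURN_VALUE → return -2.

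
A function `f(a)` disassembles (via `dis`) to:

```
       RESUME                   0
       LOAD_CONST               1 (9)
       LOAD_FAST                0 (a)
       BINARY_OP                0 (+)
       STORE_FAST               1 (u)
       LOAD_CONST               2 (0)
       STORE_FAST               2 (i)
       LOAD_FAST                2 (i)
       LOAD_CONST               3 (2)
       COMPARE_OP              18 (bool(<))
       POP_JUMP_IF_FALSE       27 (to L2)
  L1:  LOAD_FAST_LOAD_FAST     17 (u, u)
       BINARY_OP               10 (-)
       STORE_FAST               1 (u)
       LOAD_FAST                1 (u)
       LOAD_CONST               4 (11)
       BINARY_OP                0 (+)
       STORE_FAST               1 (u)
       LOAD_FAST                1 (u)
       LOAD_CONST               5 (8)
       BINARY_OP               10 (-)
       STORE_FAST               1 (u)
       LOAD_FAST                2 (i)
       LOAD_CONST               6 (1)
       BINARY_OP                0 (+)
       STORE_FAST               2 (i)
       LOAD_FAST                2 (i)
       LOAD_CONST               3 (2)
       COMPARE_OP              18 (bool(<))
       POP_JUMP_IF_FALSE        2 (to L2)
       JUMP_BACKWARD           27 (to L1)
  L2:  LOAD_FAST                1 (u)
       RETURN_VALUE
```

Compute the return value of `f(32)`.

LOAD_CONST → push 9. Stack: [9]
LOAD_FAST a → push 32. Stack: [9, 32]
BINARY_OP + → 9 + 32 = 41. Stack: [41]
STORE_FAST u → u=41. Stack: []
LOAD_CONST → push 0. Stack: [0]
STORE_FAST i → i=0. Stack: []
LOAD_FAST i → push 0. Stack: [0]
LOAD_CONST → push 2. Stack: [0, 2]
COMPARE_OP bool(<) → 0 vs 2 = True. Stack: [True]
POP_JUMP_IF_FALSE → pop True; no jump. Stack: []
LOAD_FAST_LOAD_FAST u,u → push 41,41. Stack: [41, 41]
BINARY_OP - → 41 - 41 = 0. Stack: [0]
STORE_FAST u → u=0. Stack: []
LOAD_FAST u → push 0. Stack: [0]
LOAD_CONST → push 11. Stack: [0, 11]
BINARY_OP + → 0 + 11 = 11. Stack: [11]
STORE_FAST u → u=11. Stack: []
LOAD_FAST u → push 11. Stack: [11]
LOAD_CONST → push 8. Stack: [11, 8]
BINARY_OP - → 11 - 8 = 3. Stack: [3]
STORE_FAST u → u=3. Stack: []
LOAD_FAST i → push 0. Stack: [0]
LOAD_CONST → push 1. Stack: [0, 1]
BINARY_OP + → 0 + 1 = 1. Stack: [1]
STORE_FAST i → i=1. Stack: []
LOAD_FAST i → push 1. Stack: [1]
LOAD_CONST → push 2. Stack: [1, 2]
COMPARE_OP bool(<) → 1 vs 2 = True. Stack: [True]
POP_JUMP_IF_FALSE → pop True; no jump. Stack: []
LOAD_FAST_LOAD_FAST u,u → push 3,3. Stack: [3, 3]
BINARY_OP - → 3 - 3 = 0. Stack: [0]
STORE_FAST u → u=0. Stack: []
LOAD_FAST u → push 0. Stack: [0]
LOAD_CONST → push 11. Stack: [0, 11]
BINARY_OP + → 0 + 11 = 11. Stack: [11]
STORE_FAST u → u=11. Stack: []
LOAD_FAST u → push 11. Stack: [11]
LOAD_CONST → push 8. Stack: [11, 8]
BINARY_OP - → 11 - 8 = 3. Stack: [3]
STORE_FAST u → u=3. Stack: []
LOAD_FAST i → push 1. Stack: [1]
LOAD_CONST → push 1. Stack: [1, 1]
BINARY_OP + → 1 + 1 = 2. Stack: [2]
STORE_FAST i → i=2. Stack: []
LOAD_FAST i → push 2. Stack: [2]
LOAD_CONST → push 2. Stack: [2, 2]
COMPARE_OP bool(<) → 2 vs 2 = False. Stack: [False]
POP_JUMP_IF_FALSE → pop False; jump. Stack: []
LOAD_FAST u → push 3. Stack: [3]
RETURN_VALUE → return 3.

3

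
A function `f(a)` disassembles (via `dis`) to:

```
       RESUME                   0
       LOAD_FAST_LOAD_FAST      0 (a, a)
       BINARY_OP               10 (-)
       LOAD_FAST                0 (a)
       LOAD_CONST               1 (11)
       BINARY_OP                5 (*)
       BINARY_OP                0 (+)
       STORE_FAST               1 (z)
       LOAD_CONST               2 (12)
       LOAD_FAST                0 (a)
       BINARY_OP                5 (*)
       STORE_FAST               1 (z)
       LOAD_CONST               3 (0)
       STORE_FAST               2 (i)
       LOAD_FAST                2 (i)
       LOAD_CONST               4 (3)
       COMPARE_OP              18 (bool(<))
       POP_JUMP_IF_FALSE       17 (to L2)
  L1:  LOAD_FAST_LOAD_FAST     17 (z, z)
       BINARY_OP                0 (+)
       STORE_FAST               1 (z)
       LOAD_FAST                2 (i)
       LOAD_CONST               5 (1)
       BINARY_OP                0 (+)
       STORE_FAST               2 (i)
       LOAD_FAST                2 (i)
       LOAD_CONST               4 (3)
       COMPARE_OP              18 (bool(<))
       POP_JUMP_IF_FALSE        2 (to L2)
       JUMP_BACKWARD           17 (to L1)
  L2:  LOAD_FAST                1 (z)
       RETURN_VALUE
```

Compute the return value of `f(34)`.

LOAD_FAST_LOAD_FAST a,a → push 34,34. Stack: [34, 34]
BINARY_OP - → 34 - 34 = 0. Stack: [0]
LOAD_FAST a → push 34. Stack: [0, 34]
LOAD_CONST → push 11. Stack: [0, 34, 11]
BINARY_OP * → 34 * 11 = 374. Stack: [0, 374]
BINARY_OP + → 0 + 374 = 374. Stack: [374]
STORE_FAST z → z=374. Stack: []
LOAD_CONST → push 12. Stack: [12]
LOAD_FAST a → push 34. Stack: [12, 34]
BINARY_OP * → 12 * 34 = 408. Stack: [408]
STORE_FAST z → z=408. Stack: []
LOAD_CONST → push 0. Stack: [0]
STORE_FAST i → i=0. Stack: []
LOAD_FAST i → push 0. Stack: [0]
LOAD_CONST → push 3. Stack: [0, 3]
COMPARE_OP bool(<) → 0 vs 3 = True. Stack: [True]
POP_JUMP_IF_FALSE → pop True; no jump. Stack: []
LOAD_FAST_LOAD_FAST z,z → push 408,408. Stack: [408, 408]
BINARY_OP + → 408 + 408 = 816. Stack: [816]
STORE_FAST z → z=816. Stack: []
LOAD_FAST i → push 0. Stack: [0]
LOAD_CONST → push 1. Stack: [0, 1]
BINARY_OP + → 0 + 1 = 1. Stack: [1]
STORE_FAST i → i=1. Stack: []
LOAD_FAST i → push 1. Stack: [1]
LOAD_CONST → push 3. Stack: [1, 3]
COMPARE_OP bool(<) → 1 vs 3 = True. Stack: [True]
POP_JUMP_IF_FALSE → pop True; no jump. Stack: []
LOAD_FAST_LOAD_FAST z,z → push 816,816. Stack: [816, 816]
BINARY_OP + → 816 + 816 = 1632. Stack: [1632]
STORE_FAST z → z=1632. Stack: []
LOAD_FAST i → push 1. Stack: [1]
LOAD_CONST → push 1. Stack: [1, 1]
BINARY_OP + → 1 + 1 = 2. Stack: [2]
STORE_FAST i → i=2. Stack: []
LOAD_FAST i → push 2. Stack: [2]
LOAD_CONST → push 3. Stack: [2, 3]
COMPARE_OP bool(<) → 2 vs 3 = True. Stack: [True]
POP_JUMP_IF_FALSE → pop True; no jump. Stack: []
LOAD_FAST_LOAD_FAST z,z → push 1632,1632. Stack: [1632, 1632]
BINARY_OP + → 1632 + 1632 = 3264. Stack: [3264]
STORE_FAST z → z=3264. Stack: []
LOAD_FAST i → push 2. Stack: [2]
LOAD_CONST → push 1. Stack: [2, 1]
BINARY_OP + → 2 + 1 = 3. Stack: [3]
STORE_FAST i → i=3. Stack: []
LOAD_FAST i → push 3. Stack: [3]
LOAD_CONST → push 3. Stack: [3, 3]
COMPARE_OP bool(<) → 3 vs 3 = False. Stack: [False]
POP_JUMP_IF_FALSE → pop False; jump. Stack: []
LOAD_FAST z → push 3264. Stack: [3264]
RETURN_VALUE → return 3264.

3264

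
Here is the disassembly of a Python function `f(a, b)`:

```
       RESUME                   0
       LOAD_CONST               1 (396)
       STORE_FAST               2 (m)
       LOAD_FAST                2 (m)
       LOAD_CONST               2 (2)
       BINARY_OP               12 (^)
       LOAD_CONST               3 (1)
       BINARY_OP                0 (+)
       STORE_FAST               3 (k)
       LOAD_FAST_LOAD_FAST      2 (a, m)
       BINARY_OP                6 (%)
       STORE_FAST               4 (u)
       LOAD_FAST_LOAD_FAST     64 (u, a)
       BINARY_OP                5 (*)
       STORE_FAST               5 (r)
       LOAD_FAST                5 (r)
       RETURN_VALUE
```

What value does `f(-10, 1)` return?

-3860

LOAD_CONST → push 396. Stack: [396]
STORE_FAST m → m=396. Stack: []
LOAD_FAST m → push 396. Stack: [396]
LOAD_CONST → push 2. Stack: [396, 2]
BINARY_OP ^ → 396 ^ 2 = 398. Stack: [398]
LOAD_CONST → push 1. Stack: [398, 1]
BINARY_OP + → 398 + 1 = 399. Stack: [399]
STORE_FAST k → k=399. Stack: []
LOAD_FAST_LOAD_FAST a,m → push -10,396. Stack: [-10, 396]
BINARY_OP % → -10 % 396 = 386. Stack: [386]
STORE_FAST u → u=386. Stack: []
LOAD_FAST_LOAD_FAST u,a → push 386,-10. Stack: [386, -10]
BINARY_OP * → 386 * -10 = -3860. Stack: [-3860]
STORE_FAST r → r=-3860. Stack: []
LOAD_FAST r → push -3860. Stack: [-3860]
RETURN_VALUE → return -3860.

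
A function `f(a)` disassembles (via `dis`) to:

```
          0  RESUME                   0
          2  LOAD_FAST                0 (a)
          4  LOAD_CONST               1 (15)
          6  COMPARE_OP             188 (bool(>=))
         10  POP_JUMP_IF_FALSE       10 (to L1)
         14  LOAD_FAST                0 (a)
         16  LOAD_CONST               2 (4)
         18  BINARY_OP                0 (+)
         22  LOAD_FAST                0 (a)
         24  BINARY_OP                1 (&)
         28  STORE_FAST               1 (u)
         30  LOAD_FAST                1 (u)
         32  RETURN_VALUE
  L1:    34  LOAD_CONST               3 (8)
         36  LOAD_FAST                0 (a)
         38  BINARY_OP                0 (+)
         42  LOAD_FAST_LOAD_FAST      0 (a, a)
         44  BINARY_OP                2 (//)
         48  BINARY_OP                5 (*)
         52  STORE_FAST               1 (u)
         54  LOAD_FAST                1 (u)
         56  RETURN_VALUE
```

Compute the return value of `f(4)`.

LOAD_FAST a → push 4. Stack: [4]
LOAD_CONST → push 15. Stack: [4, 15]
COMPARE_OP bool(>=) → 4 vs 15 = False. Stack: [False]
POP_JUMP_IF_FALSE → pop False; jump. Stack: []
LOAD_CONST → push 8. Stack: [8]
LOAD_FAST a → push 4. Stack: [8, 4]
BINARY_OP + → 8 + 4 = 12. Stack: [12]
LOAD_FAST_LOAD_FAST a,a → push 4,4. Stack: [12, 4, 4]
BINARY_OP // → 4 // 4 = 1. Stack: [12, 1]
BINARY_OP * → 12 * 1 = 12. Stack: [12]
STORE_FAST u → u=12. Stack: []
LOAD_FAST u → push 12. Stack: [12]
RETURN_VALUE → return 12.

12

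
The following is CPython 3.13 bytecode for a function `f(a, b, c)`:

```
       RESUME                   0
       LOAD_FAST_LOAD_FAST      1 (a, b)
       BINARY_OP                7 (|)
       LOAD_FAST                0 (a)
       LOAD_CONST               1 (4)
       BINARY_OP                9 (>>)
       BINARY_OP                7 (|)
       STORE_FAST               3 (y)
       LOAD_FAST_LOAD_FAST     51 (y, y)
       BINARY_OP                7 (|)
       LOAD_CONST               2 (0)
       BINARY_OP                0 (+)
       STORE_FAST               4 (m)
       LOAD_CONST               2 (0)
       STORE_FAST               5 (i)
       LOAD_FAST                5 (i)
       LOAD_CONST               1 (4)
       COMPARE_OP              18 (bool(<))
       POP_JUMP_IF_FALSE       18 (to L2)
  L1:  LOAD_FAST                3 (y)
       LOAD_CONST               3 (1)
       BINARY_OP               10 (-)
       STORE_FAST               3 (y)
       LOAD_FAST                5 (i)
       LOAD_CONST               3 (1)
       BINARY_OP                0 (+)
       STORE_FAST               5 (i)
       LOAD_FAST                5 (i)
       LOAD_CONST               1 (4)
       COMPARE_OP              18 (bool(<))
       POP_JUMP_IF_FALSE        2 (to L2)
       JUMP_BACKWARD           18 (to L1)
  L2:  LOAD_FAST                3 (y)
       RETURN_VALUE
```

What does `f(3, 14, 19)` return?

11

LOAD_FAST_LOAD_FAST a,b → push 3,14
BINARY_OP | → 3 | 14 = 15
LOAD_FAST a → push 3
LOAD_CONST → push 4
BINARY_OP >> → 3 >> 4 = 0
BINARY_OP | → 15 | 0 = 15
STORE_FAST y → y=15
LOAD_FAST_LOAD_FAST y,y → push 15,15
BINARY_OP | → 15 | 15 = 15
LOAD_CONST → push 0
BINARY_OP + → 15 + 0 = 15
STORE_FAST m → m=15
LOAD_CONST → push 0
STORE_FAST i → i=0
LOAD_FAST i → push 0
LOAD_CONST → push 4
COMPARE_OP bool(<) → 0 vs 4 = True
POP_JUMP_IF_FALSE → pop True; no jump
LOAD_FAST y → push 15
LOAD_CONST → push 1
BINARY_OP - → 15 - 1 = 14
STORE_FAST y → y=14
LOAD_FAST i → push 0
LOAD_CONST → push 1
BINARY_OP + → 0 + 1 = 1
STORE_FAST i → i=1
LOAD_FAST i → push 1
LOAD_CONST → push 4
COMPARE_OP bool(<) → 1 vs 4 = True
POP_JUMP_IF_FALSE → pop True; no jump
LOAD_FAST y → push 14
LOAD_CONST → push 1
BINARY_OP - → 14 - 1 = 13
STORE_FAST y → y=13
LOAD_FAST i → push 1
LOAD_CONST → push 1
BINARY_OP + → 1 + 1 = 2
STORE_FAST i → i=2
LOAD_FAST i → push 2
LOAD_CONST → push 4
COMPARE_OP bool(<) → 2 vs 4 = True
POP_JUMP_IF_FALSE → pop True; no jump
LOAD_FAST y → push 13
LOAD_CONST → push 1
BINARY_OP - → 13 - 1 = 12
STORE_FAST y → y=12
LOAD_FAST i → push 2
LOAD_CONST → push 1
BINARY_OP + → 2 + 1 = 3
STORE_FAST i → i=3
LOAD_FAST i → push 3
LOAD_CONST → push 4
COMPARE_OP bool(<) → 3 vs 4 = True
POP_JUMP_IF_FALSE → pop True; no jump
LOAD_FAST y → push 12
LOAD_CONST → push 1
BINARY_OP - → 12 - 1 = 11
STORE_FAST y → y=11
LOAD_FAST i → push 3
LOAD_CONST → push 1
BINARY_OP + → 3 + 1 = 4
STORE_FAST i → i=4
LOAD_FAST i → push 4
LOAD_CONST → push 4
COMPARE_OP bool(<) → 4 vs 4 = False
POP_JUMP_IF_FALSE → pop False; jump
LOAD_FAST y → push 11
RETURN_VALUE → return 11.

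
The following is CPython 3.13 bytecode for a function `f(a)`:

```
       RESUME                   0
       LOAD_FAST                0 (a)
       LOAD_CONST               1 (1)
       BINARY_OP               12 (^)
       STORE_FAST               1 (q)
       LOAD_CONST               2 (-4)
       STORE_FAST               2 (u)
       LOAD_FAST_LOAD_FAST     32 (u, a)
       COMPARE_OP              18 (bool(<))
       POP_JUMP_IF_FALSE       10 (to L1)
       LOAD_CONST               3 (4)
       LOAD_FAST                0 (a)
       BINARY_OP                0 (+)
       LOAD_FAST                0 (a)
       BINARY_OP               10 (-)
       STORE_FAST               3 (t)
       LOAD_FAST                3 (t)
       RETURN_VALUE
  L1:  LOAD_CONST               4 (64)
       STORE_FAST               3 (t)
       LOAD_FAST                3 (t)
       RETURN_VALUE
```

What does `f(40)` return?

4

LOAD_FAST a → push 40. Stack: [40]
LOAD_CONST → push 1. Stack: [40, 1]
BINARY_OP ^ → 40 ^ 1 = 41. Stack: [41]
STORE_FAST q → q=41. Stack: []
LOAD_CONST → push -4. Stack: [-4]
STORE_FAST u → u=-4. Stack: []
LOAD_FAST_LOAD_FAST u,a → push -4,40. Stack: [-4, 40]
COMPARE_OP bool(<) → -4 vs 40 = True. Stack: [True]
POP_JUMP_IF_FALSE → pop True; no jump. Stack: []
LOAD_CONST → push 4. Stack: [4]
LOAD_FAST a → push 40. Stack: [4, 40]
BINARY_OP + → 4 + 40 = 44. Stack: [44]
LOAD_FAST a → push 40. Stack: [44, 40]
BINARY_OP - → 44 - 40 = 4. Stack: [4]
STORE_FAST t → t=4. Stack: []
LOAD_FAST t → push 4. Stack: [4]
RETURN_VALUE → return 4.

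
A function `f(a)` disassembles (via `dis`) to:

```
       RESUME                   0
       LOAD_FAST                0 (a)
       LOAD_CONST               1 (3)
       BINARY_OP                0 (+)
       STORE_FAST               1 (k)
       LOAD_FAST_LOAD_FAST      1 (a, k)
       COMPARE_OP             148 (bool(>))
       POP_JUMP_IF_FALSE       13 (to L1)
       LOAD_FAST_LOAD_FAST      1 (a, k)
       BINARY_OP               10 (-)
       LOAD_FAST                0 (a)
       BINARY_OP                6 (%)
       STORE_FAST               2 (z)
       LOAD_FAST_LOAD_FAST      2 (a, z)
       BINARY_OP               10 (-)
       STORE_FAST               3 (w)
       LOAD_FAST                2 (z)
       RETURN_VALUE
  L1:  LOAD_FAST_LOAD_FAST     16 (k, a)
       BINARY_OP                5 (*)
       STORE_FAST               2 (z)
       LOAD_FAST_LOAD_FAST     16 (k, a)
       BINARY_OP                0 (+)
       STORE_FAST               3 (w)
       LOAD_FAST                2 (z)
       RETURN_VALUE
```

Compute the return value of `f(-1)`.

-2

LOAD_FAST a → push -1. Stack: [-1]
LOAD_CONST → push 3. Stack: [-1, 3]
BINARY_OP + → -1 + 3 = 2. Stack: [2]
STORE_FAST k → k=2. Stack: []
LOAD_FAST_LOAD_FAST a,k → push -1,2. Stack: [-1, 2]
COMPARE_OP bool(>) → -1 vs 2 = False. Stack: [False]
POP_JUMP_IF_FALSE → pop False; jump. Stack: []
LOAD_FAST_LOAD_FAST k,a → push 2,-1. Stack: [2, -1]
BINARY_OP * → 2 * -1 = -2. Stack: [-2]
STORE_FAST z → z=-2. Stack: []
LOAD_FAST_LOAD_FAST k,a → push 2,-1. Stack: [2, -1]
BINARY_OP + → 2 + -1 = 1. Stack: [1]
STORE_FAST w → w=1. Stack: []
LOAD_FAST z → push -2. Stack: [-2]
RETURN_VALUE → return -2.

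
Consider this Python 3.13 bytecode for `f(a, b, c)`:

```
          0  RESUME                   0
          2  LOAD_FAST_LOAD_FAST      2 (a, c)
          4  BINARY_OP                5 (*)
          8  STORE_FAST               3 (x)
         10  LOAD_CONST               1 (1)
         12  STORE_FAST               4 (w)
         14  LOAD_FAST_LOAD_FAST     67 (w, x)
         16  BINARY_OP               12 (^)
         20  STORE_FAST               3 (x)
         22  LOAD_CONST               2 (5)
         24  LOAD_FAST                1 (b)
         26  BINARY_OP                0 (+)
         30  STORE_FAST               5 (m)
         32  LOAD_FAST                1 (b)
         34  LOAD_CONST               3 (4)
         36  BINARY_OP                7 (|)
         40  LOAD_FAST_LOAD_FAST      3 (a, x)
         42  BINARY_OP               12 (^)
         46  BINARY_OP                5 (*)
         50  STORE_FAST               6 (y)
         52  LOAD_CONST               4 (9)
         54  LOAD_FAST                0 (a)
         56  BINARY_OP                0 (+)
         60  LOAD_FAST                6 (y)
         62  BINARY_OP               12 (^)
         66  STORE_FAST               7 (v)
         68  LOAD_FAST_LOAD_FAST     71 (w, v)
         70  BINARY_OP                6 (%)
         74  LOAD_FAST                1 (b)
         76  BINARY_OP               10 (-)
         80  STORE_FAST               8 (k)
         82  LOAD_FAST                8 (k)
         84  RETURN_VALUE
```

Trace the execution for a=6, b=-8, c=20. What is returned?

-492

LOAD_FAST_LOAD_FAST a,c → push 6,20. Stack: [6, 20]
BINARY_OP * → 6 * 20 = 120. Stack: [120]
STORE_FAST x → x=120. Stack: []
LOAD_CONST → push 1. Stack: [1]
STORE_FAST w → w=1. Stack: []
LOAD_FAST_LOAD_FAST w,x → push 1,120. Stack: [1, 120]
BINARY_OP ^ → 1 ^ 120 = 121. Stack: [121]
STORE_FAST x → x=121. Stack: []
LOAD_CONST → push 5. Stack: [5]
LOAD_FAST b → push -8. Stack: [5, -8]
BINARY_OP + → 5 + -8 = -3. Stack: [-3]
STORE_FAST m → m=-3. Stack: []
LOAD_FAST b → push -8. Stack: [-8]
LOAD_CONST → push 4. Stack: [-8, 4]
BINARY_OP | → -8 | 4 = -4. Stack: [-4]
LOAD_FAST_LOAD_FAST a,x → push 6,121. Stack: [-4, 6, 121]
BINARY_OP ^ → 6 ^ 121 = 127. Stack: [-4, 127]
BINARY_OP * → -4 * 127 = -508. Stack: [-508]
STORE_FAST y → y=-508. Stack: []
LOAD_CONST → push 9. Stack: [9]
LOAD_FAST a → push 6. Stack: [9, 6]
BINARY_OP + → 9 + 6 = 15. Stack: [15]
LOAD_FAST y → push -508. Stack: [15, -508]
BINARY_OP ^ → 15 ^ -508 = -501. Stack: [-501]
STORE_FAST v → v=-501. Stack: []
LOAD_FAST_LOAD_FAST w,v → push 1,-501. Stack: [1, -501]
BINARY_OP % → 1 % -501 = -500. Stack: [-500]
LOAD_FAST b → push -8. Stack: [-500, -8]
BINARY_OP - → -500 - -8 = -492. Stack: [-492]
STORE_FAST k → k=-492. Stack: []
LOAD_FAST k → push -492. Stack: [-492]
RETURN_VALUE → return -492.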